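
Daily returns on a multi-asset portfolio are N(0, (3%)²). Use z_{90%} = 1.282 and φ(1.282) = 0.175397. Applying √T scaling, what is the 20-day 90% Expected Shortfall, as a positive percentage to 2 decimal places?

σ_{20d} = 3% × √20 = 13.416%.
ES multiplier = φ(z)/(1−α) = 0.175397/0.1 = 1.754.
ES = 13.416% × 1.754 = 23.532%.

23.53%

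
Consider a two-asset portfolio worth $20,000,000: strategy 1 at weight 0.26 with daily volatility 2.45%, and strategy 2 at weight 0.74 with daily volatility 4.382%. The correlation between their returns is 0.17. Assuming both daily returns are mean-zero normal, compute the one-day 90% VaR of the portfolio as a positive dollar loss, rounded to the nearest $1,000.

σ_p² = 0.26²·2.45² + 0.74²·4.382² + 2·0.17·0.26·0.74·2.45·4.382 = 11.6230 (%²).
σ_p = √11.6230 = 3.409%.
At 90%, z = 1.282.
VaR = 1.282 × 3.409% = 4.370%; on $20,000,000 that is $874,000.

$874,000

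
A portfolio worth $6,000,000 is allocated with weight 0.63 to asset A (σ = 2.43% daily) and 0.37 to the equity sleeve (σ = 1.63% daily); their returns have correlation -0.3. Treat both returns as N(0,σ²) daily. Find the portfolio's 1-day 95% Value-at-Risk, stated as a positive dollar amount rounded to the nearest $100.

$144,800

σ_p² = 0.63²·2.43² + 0.37²·1.63² + 2·-0.3·0.63·0.37·2.43·1.63 = 2.1534 (%²).
σ_p = √2.1534 = 1.467%.
At 95%, z = 1.645.
VaR = 1.645 × 1.467% = 2.413%; on $6,000,000 that is $144,780.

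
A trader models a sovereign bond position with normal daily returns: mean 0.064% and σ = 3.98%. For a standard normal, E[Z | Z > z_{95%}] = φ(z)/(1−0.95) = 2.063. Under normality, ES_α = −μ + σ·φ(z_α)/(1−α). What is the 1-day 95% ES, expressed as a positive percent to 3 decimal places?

8.147%

ES = −(0.064%) + 3.98% × 2.063 = 8.147%.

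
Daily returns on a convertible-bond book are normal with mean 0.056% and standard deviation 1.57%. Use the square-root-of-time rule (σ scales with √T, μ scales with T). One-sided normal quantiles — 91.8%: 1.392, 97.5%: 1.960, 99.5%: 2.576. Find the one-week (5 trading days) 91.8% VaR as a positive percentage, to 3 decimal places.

σ_{5d} = 1.57% × √5 = 3.511%; μ_{5d} = 5 × 0.056% = 0.280%.
VaR = −(0.280%) + 1.392 × 3.511% = 4.607%.

4.607%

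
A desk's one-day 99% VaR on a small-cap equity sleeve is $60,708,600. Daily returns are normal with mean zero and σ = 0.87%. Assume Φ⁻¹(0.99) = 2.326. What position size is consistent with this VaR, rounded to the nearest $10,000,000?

VaR as a fraction of value: z·σ = 2.326 × 0.87% = 2.02362%.
Position = $60,708,600 / 0.0202362 = $3,000,000,000.

$3,000,000,000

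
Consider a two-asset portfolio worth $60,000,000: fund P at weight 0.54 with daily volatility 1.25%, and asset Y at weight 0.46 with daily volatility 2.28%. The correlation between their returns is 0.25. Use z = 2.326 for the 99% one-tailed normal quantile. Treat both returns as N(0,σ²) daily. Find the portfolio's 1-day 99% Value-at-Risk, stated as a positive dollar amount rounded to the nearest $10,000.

$1,930,000

σ_p² = 0.54²·1.25² + 0.46²·2.28² + 2·0.25·0.54·0.46·1.25·2.28 = 1.9096 (%²).
σ_p = √1.9096 = 1.382%.
VaR = 2.326 × 1.382% = 3.215%; on $60,000,000 that is $1,929,000.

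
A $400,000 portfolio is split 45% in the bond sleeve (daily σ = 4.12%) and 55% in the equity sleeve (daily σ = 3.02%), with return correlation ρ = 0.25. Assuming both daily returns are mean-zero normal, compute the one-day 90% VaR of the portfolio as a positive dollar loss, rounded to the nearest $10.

σ_p² = 0.45²·4.12² + 0.55²·3.02² + 2·0.25·0.45·0.55·4.12·3.02 = 7.7360 (%²).
σ_p = √7.7360 = 2.781%.
At 90%, z = 1.282.
VaR = 1.282 × 2.781% = 3.565%; on $400,000 that is $14,260.

$14,260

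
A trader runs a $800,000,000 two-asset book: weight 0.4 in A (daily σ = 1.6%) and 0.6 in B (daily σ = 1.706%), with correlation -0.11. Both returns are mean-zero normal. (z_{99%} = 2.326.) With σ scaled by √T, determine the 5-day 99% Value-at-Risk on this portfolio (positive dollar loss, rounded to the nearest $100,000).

$47,700,000

σ_p = √(0.4²·1.6² + 0.6²·1.706² + 2·-0.11·0.4·0.6·1.6·1.706) = 1.146%.
σ_{5d} = 1.146% × √5 = 2.563%.
VaR = 2.326 × 2.563% = 5.962%; on $800,000,000 that is $47,696,000.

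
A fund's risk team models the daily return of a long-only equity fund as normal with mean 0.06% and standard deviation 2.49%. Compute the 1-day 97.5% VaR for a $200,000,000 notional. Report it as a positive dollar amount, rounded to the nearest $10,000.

$9,640,000

At 97.5% one-sided, z = 1.960.
VaR = −μ + z·σ = −(0.06%) + 1.960 × 2.49% = 4.820%.
On $200,000,000: 0.04820 × $200,000,000 = $9,640,000.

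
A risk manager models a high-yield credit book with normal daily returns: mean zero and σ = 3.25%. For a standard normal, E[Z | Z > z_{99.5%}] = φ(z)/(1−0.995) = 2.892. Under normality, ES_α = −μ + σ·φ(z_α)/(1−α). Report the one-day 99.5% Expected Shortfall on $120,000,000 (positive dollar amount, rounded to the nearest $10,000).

ES = 3.25% × 2.892 = 9.399%.
On $120,000,000: 0.09399 × $120,000,000 = $11,278,800.

$11,280,000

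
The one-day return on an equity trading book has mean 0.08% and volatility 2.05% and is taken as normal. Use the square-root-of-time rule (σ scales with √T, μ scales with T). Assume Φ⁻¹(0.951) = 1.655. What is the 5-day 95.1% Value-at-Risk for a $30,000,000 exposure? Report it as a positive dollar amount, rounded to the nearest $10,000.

$2,160,000

σ_{5d} = 2.05% × √5 = 4.584%; μ_{5d} = 5 × 0.08% = 0.400%.
VaR = −(0.400%) + 1.655 × 4.584% = 7.187%.
On $30,000,000: 0.07187 × $30,000,000 = $2,156,100.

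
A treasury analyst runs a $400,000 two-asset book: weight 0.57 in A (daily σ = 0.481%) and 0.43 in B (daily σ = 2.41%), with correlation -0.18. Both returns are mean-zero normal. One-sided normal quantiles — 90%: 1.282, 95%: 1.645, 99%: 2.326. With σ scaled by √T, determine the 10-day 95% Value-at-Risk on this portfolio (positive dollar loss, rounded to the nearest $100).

σ_p = √(0.57²·0.481² + 0.43²·2.41² + 2·-0.18·0.57·0.43·0.481·2.41) = 1.023%.
σ_{10d} = 1.023% × √10 = 3.235%.
VaR = 1.645 × 3.235% = 5.322%; on $400,000 that is $21,288.

$21,300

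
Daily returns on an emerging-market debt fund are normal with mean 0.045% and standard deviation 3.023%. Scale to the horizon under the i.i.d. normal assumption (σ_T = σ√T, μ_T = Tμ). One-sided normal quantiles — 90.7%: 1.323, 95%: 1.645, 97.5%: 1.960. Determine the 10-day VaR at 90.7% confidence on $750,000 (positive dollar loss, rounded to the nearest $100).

σ_{10d} = 3.023% × √10 = 9.560%; μ_{10d} = 10 × 0.045% = 0.450%.
VaR = −(0.450%) + 1.323 × 9.560% = 12.198%.
On $750,000: 0.12198 × $750,000 = $91,485.

$91,500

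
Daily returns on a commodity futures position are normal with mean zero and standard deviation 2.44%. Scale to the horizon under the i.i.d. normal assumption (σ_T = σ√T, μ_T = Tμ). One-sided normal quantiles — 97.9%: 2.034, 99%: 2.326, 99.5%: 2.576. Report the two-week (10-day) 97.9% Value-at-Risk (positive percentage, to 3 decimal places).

15.694%

σ_{10d} = 2.44% × √10 = 7.716%.
VaR = 2.034 × 7.716% = 15.694%.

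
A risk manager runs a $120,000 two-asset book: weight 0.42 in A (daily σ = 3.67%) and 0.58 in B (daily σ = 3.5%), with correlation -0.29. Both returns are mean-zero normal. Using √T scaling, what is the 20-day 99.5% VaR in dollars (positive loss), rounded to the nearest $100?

$29,900

σ_p = √(0.42²·3.67² + 0.58²·3.5² + 2·-0.29·0.42·0.58·3.67·3.5) = 2.164%.
σ_{20d} = 2.164% × √20 = 9.678%.
z(99.5%) = 2.576.
VaR = 2.576 × 9.678% = 24.931%; on $120,000 that is $29,917.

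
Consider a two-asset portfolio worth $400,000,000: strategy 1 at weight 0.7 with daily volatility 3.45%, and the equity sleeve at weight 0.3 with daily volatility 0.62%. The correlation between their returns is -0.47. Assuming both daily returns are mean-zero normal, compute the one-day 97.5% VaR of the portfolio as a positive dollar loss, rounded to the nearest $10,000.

$18,290,000

σ_p² = 0.7²·3.45² + 0.3²·0.62² + 2·-0.47·0.7·0.3·3.45·0.62 = 5.4446 (%²).
σ_p = √5.4446 = 2.333%.
At 97.5%, z = 1.960.
VaR = 1.960 × 2.333% = 4.573%; on $400,000,000 that is $18,292,000.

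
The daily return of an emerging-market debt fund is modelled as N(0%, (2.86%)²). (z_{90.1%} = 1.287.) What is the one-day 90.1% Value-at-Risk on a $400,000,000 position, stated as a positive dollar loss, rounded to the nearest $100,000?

VaR = z·σ = 1.287 × 2.86% = 3.681%.
On $400,000,000: 0.03681 × $400,000,000 = $14,724,000.

$14,700,000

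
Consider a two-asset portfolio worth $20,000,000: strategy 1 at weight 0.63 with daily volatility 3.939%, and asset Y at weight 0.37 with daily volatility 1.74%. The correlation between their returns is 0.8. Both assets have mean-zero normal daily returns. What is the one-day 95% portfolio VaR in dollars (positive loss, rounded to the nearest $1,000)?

$994,000

σ_p² = 0.63²·3.939² + 0.37²·1.74² + 2·0.8·0.63·0.37·3.939·1.74 = 9.1289 (%²).
σ_p = √9.1289 = 3.021%.
At 95%, z = 1.645.
VaR = 1.645 × 3.021% = 4.970%; on $20,000,000 that is $994,000.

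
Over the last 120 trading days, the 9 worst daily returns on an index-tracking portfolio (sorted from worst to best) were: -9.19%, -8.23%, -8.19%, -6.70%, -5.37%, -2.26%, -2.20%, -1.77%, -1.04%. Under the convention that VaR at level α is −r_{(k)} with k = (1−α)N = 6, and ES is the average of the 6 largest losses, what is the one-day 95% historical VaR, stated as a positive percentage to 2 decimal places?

2.26%

k = 6; the 6th lowest return is -2.26%, so VaR = 2.26%.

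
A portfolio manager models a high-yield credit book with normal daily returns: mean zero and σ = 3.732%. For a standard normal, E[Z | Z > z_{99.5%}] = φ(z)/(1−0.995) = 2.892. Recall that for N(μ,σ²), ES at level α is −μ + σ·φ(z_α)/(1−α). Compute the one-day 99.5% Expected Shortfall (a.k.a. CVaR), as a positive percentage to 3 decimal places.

10.793%

ES = 3.732% × 2.892 = 10.793%.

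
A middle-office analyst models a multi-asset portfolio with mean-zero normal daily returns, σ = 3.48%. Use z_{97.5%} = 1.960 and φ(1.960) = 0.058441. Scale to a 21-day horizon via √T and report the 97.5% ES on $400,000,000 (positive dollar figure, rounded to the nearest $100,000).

σ_{21d} = 3.48% × √21 = 15.947%.
ES multiplier = φ(z)/(1−α) = 0.058441/0.025 = 2.338.
ES = 15.947% × 2.338 = 37.284%; on $400,000,000: $149,136,000.

$149,100,000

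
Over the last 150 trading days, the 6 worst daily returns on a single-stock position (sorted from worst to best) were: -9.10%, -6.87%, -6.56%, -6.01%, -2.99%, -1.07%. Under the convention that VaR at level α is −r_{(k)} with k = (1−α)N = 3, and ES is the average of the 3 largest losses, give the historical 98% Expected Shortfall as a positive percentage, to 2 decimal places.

7.51%

The 3 worst returns sum to -22.53%.
ES = −(-22.53%) / 3 = 7.51%.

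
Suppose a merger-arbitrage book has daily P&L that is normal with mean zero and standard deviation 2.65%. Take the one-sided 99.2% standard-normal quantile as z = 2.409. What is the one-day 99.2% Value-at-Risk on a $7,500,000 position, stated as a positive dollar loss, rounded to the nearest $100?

$478,800

VaR = z·σ = 2.409 × 2.65% = 6.384%.
On $7,500,000: 0.06384 × $7,500,000 = $478,800.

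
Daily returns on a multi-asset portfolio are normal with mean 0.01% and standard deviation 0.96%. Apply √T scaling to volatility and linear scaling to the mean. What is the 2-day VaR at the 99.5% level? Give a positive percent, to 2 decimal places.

At 99.5%, z = 2.576.
σ_{2d} = 0.96% × √2 = 1.358%; μ_{2d} = 2 × 0.01% = 0.020%.
VaR = −(0.020%) + 2.576 × 1.358% = 3.478%.

3.48%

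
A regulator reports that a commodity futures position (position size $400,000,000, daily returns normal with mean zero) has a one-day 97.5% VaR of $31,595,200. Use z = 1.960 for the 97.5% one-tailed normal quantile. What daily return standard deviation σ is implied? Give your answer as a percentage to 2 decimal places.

4.03%

VaR as a fraction: $31,595,200 / $400,000,000 = 7.899%.
σ = VaR / z = 7.899% / 1.960 = 4.030%.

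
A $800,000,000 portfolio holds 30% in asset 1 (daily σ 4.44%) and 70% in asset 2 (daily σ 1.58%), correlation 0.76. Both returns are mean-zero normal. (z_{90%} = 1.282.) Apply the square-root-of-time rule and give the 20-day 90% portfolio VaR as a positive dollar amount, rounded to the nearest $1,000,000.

$105,000,000

σ_p = √(0.3²·4.44² + 0.7²·1.58² + 2·0.76·0.3·0.7·4.44·1.58) = 2.288%.
σ_{20d} = 2.288% × √20 = 10.232%.
VaR = 1.282 × 10.232% = 13.117%; on $800,000,000 that is $104,936,000.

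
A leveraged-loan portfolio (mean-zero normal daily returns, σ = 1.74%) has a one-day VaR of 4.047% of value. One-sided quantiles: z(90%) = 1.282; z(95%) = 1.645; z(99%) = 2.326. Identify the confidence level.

99%

Implied z = VaR/σ = 4.047 / 1.74 = 2.326.
This matches z(99%) = 2.326.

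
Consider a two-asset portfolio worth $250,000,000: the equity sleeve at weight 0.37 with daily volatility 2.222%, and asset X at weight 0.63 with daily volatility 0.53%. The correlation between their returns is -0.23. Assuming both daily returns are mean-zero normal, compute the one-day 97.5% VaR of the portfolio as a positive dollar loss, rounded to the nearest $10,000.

$3,980,000

σ_p² = 0.37²·2.222² + 0.63²·0.53² + 2·-0.23·0.37·0.63·2.222·0.53 = 0.6611 (%²).
σ_p = √0.6611 = 0.813%.
At 97.5%, z = 1.960.
VaR = 1.960 × 0.813% = 1.593%; on $250,000,000 that is $3,982,500.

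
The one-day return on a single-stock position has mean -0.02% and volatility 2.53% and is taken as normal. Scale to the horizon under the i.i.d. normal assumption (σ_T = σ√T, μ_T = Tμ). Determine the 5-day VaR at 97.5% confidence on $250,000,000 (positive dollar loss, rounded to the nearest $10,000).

$27,970,000

At 97.5%, z = 1.960.
σ_{5d} = 2.53% × √5 = 5.657%; μ_{5d} = 5 × -0.02% = -0.100%.
VaR = −(-0.100%) + 1.960 × 5.657% = 11.188%.
On $250,000,000: 0.11188 × $250,000,000 = $27,970,000.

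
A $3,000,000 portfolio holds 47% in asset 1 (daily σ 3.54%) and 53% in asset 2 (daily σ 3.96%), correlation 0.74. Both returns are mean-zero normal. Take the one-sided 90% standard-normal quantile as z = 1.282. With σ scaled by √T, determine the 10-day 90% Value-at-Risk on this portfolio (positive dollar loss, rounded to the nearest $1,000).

σ_p = √(0.47²·3.54² + 0.53²·3.96² + 2·0.74·0.47·0.53·3.54·3.96) = 3.513%.
σ_{10d} = 3.513% × √10 = 11.109%.
VaR = 1.282 × 11.109% = 14.242%; on $3,000,000 that is $427,260.

$427,000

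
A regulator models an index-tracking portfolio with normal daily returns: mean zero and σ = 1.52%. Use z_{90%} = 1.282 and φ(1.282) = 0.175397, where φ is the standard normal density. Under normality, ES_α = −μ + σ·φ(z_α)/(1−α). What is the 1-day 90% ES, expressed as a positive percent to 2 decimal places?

Tail multiplier: φ(z)/(1−α) = 0.175397 / 0.1 = 1.754.
ES = 1.52% × 1.754 = 2.666%.

2.67%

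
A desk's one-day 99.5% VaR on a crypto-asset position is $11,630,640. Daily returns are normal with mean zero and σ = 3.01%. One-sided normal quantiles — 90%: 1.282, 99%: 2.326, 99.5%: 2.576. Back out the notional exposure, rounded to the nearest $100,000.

$150,000,000

VaR as a fraction of value: z·σ = 2.576 × 3.01% = 7.75376%.
Position = $11,630,640 / 0.0775376 = $150,000,000.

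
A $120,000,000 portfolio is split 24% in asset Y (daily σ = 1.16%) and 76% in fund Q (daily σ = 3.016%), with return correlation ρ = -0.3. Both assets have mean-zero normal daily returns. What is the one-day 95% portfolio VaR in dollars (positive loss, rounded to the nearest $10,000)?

$4,390,000

σ_p² = 0.24²·1.16² + 0.76²·3.016² + 2·-0.3·0.24·0.76·1.16·3.016 = 4.9486 (%²).
σ_p = √4.9486 = 2.225%.
At 95%, z = 1.645.
VaR = 1.645 × 2.225% = 3.660%; on $120,000,000 that is $4,392,000.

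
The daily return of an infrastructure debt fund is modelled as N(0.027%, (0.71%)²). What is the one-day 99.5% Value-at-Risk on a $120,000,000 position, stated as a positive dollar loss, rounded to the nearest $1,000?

At 99.5% one-sided, z = 2.576.
VaR = −μ + z·σ = −(0.027%) + 2.576 × 0.71% = 1.802%.
On $120,000,000: 0.01802 × $120,000,000 = $2,162,400.

$2,162,000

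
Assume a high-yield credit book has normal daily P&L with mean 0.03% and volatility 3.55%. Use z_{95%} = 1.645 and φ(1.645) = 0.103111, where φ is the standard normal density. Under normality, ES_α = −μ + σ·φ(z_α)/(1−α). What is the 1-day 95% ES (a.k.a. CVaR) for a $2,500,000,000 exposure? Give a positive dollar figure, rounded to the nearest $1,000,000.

$182,000,000

Tail multiplier: φ(z)/(1−α) = 0.103111 / 0.05 = 2.062.
ES = −(0.03%) + 3.55% × 2.062 = 7.290%.
On $2,500,000,000: 0.07290 × $2,500,000,000 = $182,250,000.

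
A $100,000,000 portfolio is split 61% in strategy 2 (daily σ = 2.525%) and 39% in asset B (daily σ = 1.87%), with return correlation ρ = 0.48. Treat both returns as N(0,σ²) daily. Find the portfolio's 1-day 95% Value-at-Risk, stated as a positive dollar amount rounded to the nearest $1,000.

$3,283,000

σ_p² = 0.61²·2.525² + 0.39²·1.87² + 2·0.48·0.61·0.39·2.525·1.87 = 3.9826 (%²).
σ_p = √3.9826 = 1.996%.
At 95%, z = 1.645.
VaR = 1.645 × 1.996% = 3.283%; on $100,000,000 that is $3,283,000.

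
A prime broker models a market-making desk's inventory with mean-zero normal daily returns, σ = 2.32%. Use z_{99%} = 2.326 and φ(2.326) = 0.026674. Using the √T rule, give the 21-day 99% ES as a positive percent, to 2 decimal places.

σ_{21d} = 2.32% × √21 = 10.632%.
ES multiplier = φ(z)/(1−α) = 0.026674/0.01 = 2.667.
ES = 10.632% × 2.667 = 28.356%.

28.36%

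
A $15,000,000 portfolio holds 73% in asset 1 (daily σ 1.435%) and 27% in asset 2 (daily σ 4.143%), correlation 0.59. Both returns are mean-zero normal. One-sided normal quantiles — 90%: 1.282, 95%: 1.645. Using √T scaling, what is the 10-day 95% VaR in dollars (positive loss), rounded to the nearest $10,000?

σ_p = √(0.73²·1.435² + 0.27²·4.143² + 2·0.59·0.73·0.27·1.435·4.143) = 1.932%.
σ_{10d} = 1.932% × √10 = 6.110%.
VaR = 1.645 × 6.110% = 10.051%; on $15,000,000 that is $1,507,650.

$1,510,000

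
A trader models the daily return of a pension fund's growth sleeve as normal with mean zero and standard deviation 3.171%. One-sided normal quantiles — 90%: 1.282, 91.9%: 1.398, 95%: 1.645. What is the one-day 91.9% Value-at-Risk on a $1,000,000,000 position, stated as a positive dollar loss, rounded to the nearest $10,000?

VaR = z·σ = 1.398 × 3.171% = 4.433%.
On $1,000,000,000: 0.04433 × $1,000,000,000 = $44,330,000.

$44,330,000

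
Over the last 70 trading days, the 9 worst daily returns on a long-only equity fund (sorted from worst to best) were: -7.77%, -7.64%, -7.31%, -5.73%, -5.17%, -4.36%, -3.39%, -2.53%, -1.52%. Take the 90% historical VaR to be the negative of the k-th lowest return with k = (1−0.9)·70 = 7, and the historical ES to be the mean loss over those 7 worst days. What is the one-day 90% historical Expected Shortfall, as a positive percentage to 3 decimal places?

The 7 worst returns sum to -41.37%.
ES = −(-41.37%) / 7 = 5.91% ≈ 5.910%.

5.910%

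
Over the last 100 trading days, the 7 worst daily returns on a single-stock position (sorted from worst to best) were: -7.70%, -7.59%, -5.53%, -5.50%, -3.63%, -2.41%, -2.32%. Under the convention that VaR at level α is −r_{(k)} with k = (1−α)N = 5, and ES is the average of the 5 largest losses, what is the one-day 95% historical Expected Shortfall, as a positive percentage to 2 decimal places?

The 5 worst returns sum to -29.95%.
ES = −(-29.95%) / 5 = 5.99%.

5.99%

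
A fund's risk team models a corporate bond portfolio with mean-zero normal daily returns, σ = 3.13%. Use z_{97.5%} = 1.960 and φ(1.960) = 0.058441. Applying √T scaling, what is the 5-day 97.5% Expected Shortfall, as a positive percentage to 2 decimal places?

σ_{5d} = 3.13% × √5 = 6.999%.
ES multiplier = φ(z)/(1−α) = 0.058441/0.025 = 2.338.
ES = 6.999% × 2.338 = 16.364%.

16.36%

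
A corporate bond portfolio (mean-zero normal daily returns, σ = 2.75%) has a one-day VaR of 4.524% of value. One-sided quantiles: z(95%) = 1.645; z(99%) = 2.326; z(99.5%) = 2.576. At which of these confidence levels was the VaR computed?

Implied z = VaR/σ = 4.524 / 2.75 = 1.645.
This matches z(95%) = 1.645.

95%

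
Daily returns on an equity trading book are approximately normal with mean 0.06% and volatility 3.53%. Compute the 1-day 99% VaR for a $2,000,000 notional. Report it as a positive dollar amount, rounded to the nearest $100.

At 99% one-sided, z = 2.326.
VaR = −μ + z·σ = −(0.06%) + 2.326 × 3.53% = 8.151%.
On $2,000,000: 0.08151 × $2,000,000 = $163,020.

$163,000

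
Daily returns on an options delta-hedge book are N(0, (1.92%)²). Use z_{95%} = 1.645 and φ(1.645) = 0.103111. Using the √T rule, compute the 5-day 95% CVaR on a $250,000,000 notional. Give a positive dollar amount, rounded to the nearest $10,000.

$22,130,000

σ_{5d} = 1.92% × √5 = 4.293%.
ES multiplier = φ(z)/(1−α) = 0.103111/0.05 = 2.062.
ES = 4.293% × 2.062 = 8.852%; on $250,000,000: $22,130,000.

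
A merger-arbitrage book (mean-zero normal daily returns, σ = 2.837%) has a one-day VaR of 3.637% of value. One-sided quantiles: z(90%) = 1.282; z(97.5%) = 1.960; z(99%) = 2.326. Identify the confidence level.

90%

Implied z = VaR/σ = 3.637 / 2.837 = 1.282.
This matches z(90%) = 1.282.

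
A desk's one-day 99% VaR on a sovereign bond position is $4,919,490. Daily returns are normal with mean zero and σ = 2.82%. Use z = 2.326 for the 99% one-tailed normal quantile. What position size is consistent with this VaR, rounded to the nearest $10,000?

VaR as a fraction of value: z·σ = 2.326 × 2.82% = 6.55932%.
Position = $4,919,490 / 0.0655932 = $75,000,000.

$75,000,000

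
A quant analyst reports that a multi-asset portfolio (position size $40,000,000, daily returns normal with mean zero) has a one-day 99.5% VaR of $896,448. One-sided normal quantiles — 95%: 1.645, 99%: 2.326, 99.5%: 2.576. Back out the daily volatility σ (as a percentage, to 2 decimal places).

0.87%

VaR as a fraction: $896,448 / $40,000,000 = 2.241%.
σ = VaR / z = 2.241% / 2.576 = 0.870%.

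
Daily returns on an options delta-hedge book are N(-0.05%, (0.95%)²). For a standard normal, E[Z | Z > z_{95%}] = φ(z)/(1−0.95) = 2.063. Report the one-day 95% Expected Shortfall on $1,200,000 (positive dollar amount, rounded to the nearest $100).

$24,100

ES = −(-0.05%) + 0.95% × 2.063 = 2.010%.
On $1,200,000: 0.02010 × $1,200,000 = $24,120.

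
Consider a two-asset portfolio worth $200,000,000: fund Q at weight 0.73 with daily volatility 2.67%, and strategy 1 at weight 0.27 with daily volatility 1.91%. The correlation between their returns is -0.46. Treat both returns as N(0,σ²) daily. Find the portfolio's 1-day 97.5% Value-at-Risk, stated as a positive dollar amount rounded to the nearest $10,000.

$6,950,000

σ_p² = 0.73²·2.67² + 0.27²·1.91² + 2·-0.46·0.73·0.27·2.67·1.91 = 3.1402 (%²).
σ_p = √3.1402 = 1.772%.
At 97.5%, z = 1.960.
VaR = 1.960 × 1.772% = 3.473%; on $200,000,000 that is $6,946,000.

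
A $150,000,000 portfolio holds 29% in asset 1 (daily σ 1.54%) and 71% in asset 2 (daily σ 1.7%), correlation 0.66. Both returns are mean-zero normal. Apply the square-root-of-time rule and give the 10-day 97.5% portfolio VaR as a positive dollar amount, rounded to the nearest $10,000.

$14,310,000

σ_p = √(0.29²·1.54² + 0.71²·1.7² + 2·0.66·0.29·0.71·1.54·1.7) = 1.539%.
σ_{10d} = 1.539% × √10 = 4.867%.
z(97.5%) = 1.960.
VaR = 1.960 × 4.867% = 9.539%; on $150,000,000 that is $14,308,500.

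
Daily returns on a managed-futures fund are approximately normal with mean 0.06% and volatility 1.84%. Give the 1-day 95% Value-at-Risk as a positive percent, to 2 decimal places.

At 95% one-sided, z = 1.645.
VaR = −μ + z·σ = −(0.06%) + 1.645 × 1.84% = 2.967%.

2.97%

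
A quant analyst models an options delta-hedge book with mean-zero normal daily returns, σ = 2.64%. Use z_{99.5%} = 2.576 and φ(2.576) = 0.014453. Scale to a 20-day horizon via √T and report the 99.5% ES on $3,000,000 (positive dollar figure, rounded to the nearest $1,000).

$1,024,000

σ_{20d} = 2.64% × √20 = 11.806%.
ES multiplier = φ(z)/(1−α) = 0.014453/0.005 = 2.891.
ES = 11.806% × 2.891 = 34.131%; on $3,000,000: $1,023,930.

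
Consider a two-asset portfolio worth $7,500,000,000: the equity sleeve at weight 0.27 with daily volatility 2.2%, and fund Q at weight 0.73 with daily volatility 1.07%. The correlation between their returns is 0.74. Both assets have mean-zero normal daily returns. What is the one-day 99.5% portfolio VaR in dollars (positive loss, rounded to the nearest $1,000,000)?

σ_p² = 0.27²·2.2² + 0.73²·1.07² + 2·0.74·0.27·0.73·2.2·1.07 = 1.6496 (%²).
σ_p = √1.6496 = 1.284%.
At 99.5%, z = 2.576.
VaR = 2.576 × 1.284% = 3.308%; on $7,500,000,000 that is $248,100,000.

$248,000,000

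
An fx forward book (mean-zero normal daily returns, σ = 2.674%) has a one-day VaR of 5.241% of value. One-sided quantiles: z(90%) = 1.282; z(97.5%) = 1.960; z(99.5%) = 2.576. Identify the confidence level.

Implied z = VaR/σ = 5.241 / 2.674 = 1.960.
This matches z(97.5%) = 1.960.

97.5%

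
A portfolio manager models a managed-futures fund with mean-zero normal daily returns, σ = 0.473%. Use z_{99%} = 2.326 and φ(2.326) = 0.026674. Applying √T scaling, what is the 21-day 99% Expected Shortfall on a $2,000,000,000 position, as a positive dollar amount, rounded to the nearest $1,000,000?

σ_{21d} = 0.473% × √21 = 2.168%.
ES multiplier = φ(z)/(1−α) = 0.026674/0.01 = 2.667.
ES = 2.168% × 2.667 = 5.782%; on $2,000,000,000: $115,640,000.

$116,000,000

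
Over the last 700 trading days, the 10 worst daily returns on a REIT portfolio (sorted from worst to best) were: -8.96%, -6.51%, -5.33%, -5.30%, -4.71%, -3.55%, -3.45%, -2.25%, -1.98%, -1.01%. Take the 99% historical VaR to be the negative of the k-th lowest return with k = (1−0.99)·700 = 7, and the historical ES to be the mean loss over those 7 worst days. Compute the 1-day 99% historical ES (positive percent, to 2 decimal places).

The 7 worst returns sum to -37.81%.
ES = −(-37.81%) / 7 = 5.4014…% ≈ 5.40%.

5.40%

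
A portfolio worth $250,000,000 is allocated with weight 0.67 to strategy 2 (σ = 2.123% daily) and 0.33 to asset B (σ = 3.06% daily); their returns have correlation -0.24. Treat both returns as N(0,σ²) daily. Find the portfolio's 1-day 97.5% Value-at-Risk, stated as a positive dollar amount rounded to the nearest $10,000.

σ_p² = 0.67²·2.123² + 0.33²·3.06² + 2·-0.24·0.67·0.33·2.123·3.06 = 2.3535 (%²).
σ_p = √2.3535 = 1.534%.
At 97.5%, z = 1.960.
VaR = 1.960 × 1.534% = 3.007%; on $250,000,000 that is $7,517,500.

$7,520,000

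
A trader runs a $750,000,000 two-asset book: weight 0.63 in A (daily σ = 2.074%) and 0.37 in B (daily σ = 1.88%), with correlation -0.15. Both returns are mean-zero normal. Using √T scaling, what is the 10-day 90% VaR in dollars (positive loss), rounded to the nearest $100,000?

$42,100,000

σ_p = √(0.63²·2.074² + 0.37²·1.88² + 2·-0.15·0.63·0.37·2.074·1.88) = 1.385%.
σ_{10d} = 1.385% × √10 = 4.380%.
z(90%) = 1.282.
VaR = 1.282 × 4.380% = 5.615%; on $750,000,000 that is $42,112,500.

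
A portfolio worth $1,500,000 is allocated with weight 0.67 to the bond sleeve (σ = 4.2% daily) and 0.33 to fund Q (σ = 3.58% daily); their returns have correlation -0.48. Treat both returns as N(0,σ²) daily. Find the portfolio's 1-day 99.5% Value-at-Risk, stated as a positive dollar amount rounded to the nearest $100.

$95,600

σ_p² = 0.67²·4.2² + 0.33²·3.58² + 2·-0.48·0.67·0.33·4.2·3.58 = 6.1228 (%²).
σ_p = √6.1228 = 2.474%.
At 99.5%, z = 2.576.
VaR = 2.576 × 2.474% = 6.373%; on $1,500,000 that is $95,595.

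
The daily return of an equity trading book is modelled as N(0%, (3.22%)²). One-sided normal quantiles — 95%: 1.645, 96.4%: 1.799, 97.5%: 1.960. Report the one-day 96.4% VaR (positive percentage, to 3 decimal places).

5.793%

VaR = z·σ = 1.799 × 3.22% = 5.793%.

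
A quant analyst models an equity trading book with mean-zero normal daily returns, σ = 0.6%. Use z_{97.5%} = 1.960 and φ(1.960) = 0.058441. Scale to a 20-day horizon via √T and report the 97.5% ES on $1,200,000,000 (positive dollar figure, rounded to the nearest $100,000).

$75,300,000

σ_{20d} = 0.6% × √20 = 2.683%.
ES multiplier = φ(z)/(1−α) = 0.058441/0.025 = 2.338.
ES = 2.683% × 2.338 = 6.273%; on $1,200,000,000: $75,276,000.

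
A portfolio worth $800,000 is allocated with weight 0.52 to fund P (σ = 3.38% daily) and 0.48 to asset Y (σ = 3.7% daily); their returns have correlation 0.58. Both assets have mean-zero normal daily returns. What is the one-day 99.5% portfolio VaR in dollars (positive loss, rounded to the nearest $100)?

$64,700

σ_p² = 0.52²·3.38² + 0.48²·3.7² + 2·0.58·0.52·0.48·3.38·3.7 = 9.8643 (%²).
σ_p = √9.8643 = 3.141%.
At 99.5%, z = 2.576.
VaR = 2.576 × 3.141% = 8.091%; on $800,000 that is $64,728.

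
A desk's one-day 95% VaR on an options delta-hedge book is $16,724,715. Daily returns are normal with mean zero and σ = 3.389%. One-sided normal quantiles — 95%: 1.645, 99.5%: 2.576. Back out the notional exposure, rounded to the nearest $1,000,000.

VaR as a fraction of value: z·σ = 1.645 × 3.389% = 5.57491%.
Position = $16,724,715 / 0.0557491 = $300,000,000.

$300,000,000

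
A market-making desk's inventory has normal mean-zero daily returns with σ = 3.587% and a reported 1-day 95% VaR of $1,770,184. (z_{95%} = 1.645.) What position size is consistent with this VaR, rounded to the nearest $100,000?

$30,000,000

VaR as a fraction of value: z·σ = 1.645 × 3.587% = 5.90062%.
Position = $1,770,184 / 0.0590062 = $29,999,992.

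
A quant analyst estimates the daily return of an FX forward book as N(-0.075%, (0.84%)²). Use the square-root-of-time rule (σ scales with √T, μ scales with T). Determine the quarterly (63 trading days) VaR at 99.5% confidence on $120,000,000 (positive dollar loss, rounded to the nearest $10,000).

At 99.5%, z = 2.576.
σ_{63d} = 0.84% × √63 = 6.667%; μ_{63d} = 63 × -0.075% = -4.725%.
VaR = −(-4.725%) + 2.576 × 6.667% = 21.899%.
On $120,000,000: 0.21899 × $120,000,000 = $26,278,800.

$26,280,000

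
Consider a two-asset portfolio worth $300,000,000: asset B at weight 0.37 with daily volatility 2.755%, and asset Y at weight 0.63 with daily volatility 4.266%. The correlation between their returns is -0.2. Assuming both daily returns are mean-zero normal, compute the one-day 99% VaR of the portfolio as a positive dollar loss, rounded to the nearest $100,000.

σ_p² = 0.37²·2.755² + 0.63²·4.266² + 2·-0.2·0.37·0.63·2.755·4.266 = 7.1663 (%²).
σ_p = √7.1663 = 2.677%.
At 99%, z = 2.326.
VaR = 2.326 × 2.677% = 6.227%; on $300,000,000 that is $18,681,000.

$18,700,000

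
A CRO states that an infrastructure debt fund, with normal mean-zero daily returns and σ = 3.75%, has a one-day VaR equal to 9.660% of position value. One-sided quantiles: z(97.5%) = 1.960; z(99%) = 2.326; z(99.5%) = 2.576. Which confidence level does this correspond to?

Implied z = VaR/σ = 9.660 / 3.75 = 2.576.
This matches z(99.5%) = 2.576.

99.5%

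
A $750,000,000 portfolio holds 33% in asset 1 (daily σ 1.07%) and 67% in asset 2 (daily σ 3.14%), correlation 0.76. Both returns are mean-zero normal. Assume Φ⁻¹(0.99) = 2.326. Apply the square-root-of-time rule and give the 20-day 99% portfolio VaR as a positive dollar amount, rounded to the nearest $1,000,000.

$186,000,000

σ_p = √(0.33²·1.07² + 0.67²·3.14² + 2·0.76·0.33·0.67·1.07·3.14) = 2.383%.
σ_{20d} = 2.383% × √20 = 10.657%.
VaR = 2.326 × 10.657% = 24.788%; on $750,000,000 that is $185,910,000.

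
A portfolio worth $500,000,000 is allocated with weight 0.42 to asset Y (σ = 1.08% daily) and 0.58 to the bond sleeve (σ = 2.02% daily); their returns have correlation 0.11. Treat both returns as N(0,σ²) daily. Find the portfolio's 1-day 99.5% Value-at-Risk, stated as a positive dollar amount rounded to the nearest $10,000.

$16,770,000

σ_p² = 0.42²·1.08² + 0.58²·2.02² + 2·0.11·0.42·0.58·1.08·2.02 = 1.6953 (%²).
σ_p = √1.6953 = 1.302%.
At 99.5%, z = 2.576.
VaR = 2.576 × 1.302% = 3.354%; on $500,000,000 that is $16,770,000.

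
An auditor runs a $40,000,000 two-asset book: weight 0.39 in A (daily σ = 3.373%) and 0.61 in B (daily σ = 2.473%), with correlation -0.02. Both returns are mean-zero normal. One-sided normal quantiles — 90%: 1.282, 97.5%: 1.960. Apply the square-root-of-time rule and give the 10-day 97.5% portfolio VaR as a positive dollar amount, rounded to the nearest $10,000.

$4,910,000

σ_p = √(0.39²·3.373² + 0.61²·2.473² + 2·-0.02·0.39·0.61·3.373·2.473) = 1.982%.
σ_{10d} = 1.982% × √10 = 6.268%.
VaR = 1.960 × 6.268% = 12.285%; on $40,000,000 that is $4,914,000.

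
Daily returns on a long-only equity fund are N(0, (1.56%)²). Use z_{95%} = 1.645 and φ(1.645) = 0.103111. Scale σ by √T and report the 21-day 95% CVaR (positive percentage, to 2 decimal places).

σ_{21d} = 1.56% × √21 = 7.149%.
ES multiplier = φ(z)/(1−α) = 0.103111/0.05 = 2.062.
ES = 7.149% × 2.062 = 14.741%.

14.74%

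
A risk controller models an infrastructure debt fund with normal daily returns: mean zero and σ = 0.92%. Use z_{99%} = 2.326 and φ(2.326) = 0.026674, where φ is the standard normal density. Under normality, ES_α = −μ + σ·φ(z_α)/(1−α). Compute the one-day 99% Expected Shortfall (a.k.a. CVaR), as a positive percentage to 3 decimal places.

2.454%

Tail multiplier: φ(z)/(1−α) = 0.026674 / 0.01 = 2.667.
ES = 0.92% × 2.667 = 2.454%.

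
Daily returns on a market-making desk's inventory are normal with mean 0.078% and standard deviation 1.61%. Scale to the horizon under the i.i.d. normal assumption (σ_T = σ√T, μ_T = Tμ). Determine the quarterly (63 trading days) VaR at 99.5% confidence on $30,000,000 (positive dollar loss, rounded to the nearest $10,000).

$8,400,000

At 99.5%, z = 2.576.
σ_{63d} = 1.61% × √63 = 12.779%; μ_{63d} = 63 × 0.078% = 4.914%.
VaR = −(4.914%) + 2.576 × 12.779% = 28.005%.
On $30,000,000: 0.28005 × $30,000,000 = $8,401,500.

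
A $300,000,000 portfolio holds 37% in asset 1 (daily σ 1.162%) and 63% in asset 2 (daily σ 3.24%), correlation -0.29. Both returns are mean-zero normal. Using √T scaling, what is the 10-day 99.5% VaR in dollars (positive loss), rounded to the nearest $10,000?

σ_p = √(0.37²·1.162² + 0.63²·3.24² + 2·-0.29·0.37·0.63·1.162·3.24) = 1.960%.
σ_{10d} = 1.960% × √10 = 6.198%.
z(99.5%) = 2.576.
VaR = 2.576 × 6.198% = 15.966%; on $300,000,000 that is $47,898,000.

$47,900,000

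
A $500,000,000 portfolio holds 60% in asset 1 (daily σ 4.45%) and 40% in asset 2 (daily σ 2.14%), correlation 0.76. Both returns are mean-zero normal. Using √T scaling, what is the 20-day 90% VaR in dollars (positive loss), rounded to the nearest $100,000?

$96,500,000

σ_p = √(0.6²·4.45² + 0.4²·2.14² + 2·0.76·0.6·0.4·4.45·2.14) = 3.367%.
σ_{20d} = 3.367% × √20 = 15.058%.
z(90%) = 1.282.
VaR = 1.282 × 15.058% = 19.304%; on $500,000,000 that is $96,520,000.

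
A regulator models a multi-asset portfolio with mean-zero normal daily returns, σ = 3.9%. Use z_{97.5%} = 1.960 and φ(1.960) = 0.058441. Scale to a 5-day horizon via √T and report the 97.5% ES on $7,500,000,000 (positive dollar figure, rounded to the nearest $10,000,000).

$1,530,000,000

σ_{5d} = 3.9% × √5 = 8.721%.
ES multiplier = φ(z)/(1−α) = 0.058441/0.025 = 2.338.
ES = 8.721% × 2.338 = 20.390%; on $7,500,000,000: $1,529,250,000.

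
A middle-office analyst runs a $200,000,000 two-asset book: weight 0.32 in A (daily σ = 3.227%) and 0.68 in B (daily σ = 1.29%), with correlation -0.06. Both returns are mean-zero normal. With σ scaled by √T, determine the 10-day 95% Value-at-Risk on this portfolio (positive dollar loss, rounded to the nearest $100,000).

$13,700,000

σ_p = √(0.32²·3.227² + 0.68²·1.29² + 2·-0.06·0.32·0.68·3.227·1.29) = 1.314%.
σ_{10d} = 1.314% × √10 = 4.155%.
z(95%) = 1.645.
VaR = 1.645 × 4.155% = 6.835%; on $200,000,000 that is $13,670,000.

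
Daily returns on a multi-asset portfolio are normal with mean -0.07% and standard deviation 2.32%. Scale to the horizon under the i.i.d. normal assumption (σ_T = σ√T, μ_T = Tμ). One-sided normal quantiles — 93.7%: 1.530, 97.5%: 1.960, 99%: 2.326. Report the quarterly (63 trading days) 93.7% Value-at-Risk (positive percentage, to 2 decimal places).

32.58%

σ_{63d} = 2.32% × √63 = 18.414%; μ_{63d} = 63 × -0.07% = -4.410%.
VaR = −(-4.410%) + 1.530 × 18.414% = 32.583%.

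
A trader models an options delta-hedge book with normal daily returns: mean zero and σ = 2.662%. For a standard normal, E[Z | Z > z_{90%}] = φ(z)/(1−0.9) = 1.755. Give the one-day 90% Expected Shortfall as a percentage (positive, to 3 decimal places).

ES = 2.662% × 1.755 = 4.672%.

4.672%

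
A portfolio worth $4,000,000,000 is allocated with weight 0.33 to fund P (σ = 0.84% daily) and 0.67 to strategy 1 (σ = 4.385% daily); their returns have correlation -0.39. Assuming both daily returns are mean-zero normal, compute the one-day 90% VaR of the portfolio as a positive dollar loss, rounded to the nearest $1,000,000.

σ_p² = 0.33²·0.84² + 0.67²·4.385² + 2·-0.39·0.33·0.67·0.84·4.385 = 8.0732 (%²).
σ_p = √8.0732 = 2.841%.
At 90%, z = 1.282.
VaR = 1.282 × 2.841% = 3.642%; on $4,000,000,000 that is $145,680,000.

$146,000,000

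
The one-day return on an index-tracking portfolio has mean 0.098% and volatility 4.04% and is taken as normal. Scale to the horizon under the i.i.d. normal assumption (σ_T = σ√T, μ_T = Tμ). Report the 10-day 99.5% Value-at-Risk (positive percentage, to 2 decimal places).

31.93%

At 99.5%, z = 2.576.
σ_{10d} = 4.04% × √10 = 12.776%; μ_{10d} = 10 × 0.098% = 0.980%.
VaR = −(0.980%) + 2.576 × 12.776% = 31.931%.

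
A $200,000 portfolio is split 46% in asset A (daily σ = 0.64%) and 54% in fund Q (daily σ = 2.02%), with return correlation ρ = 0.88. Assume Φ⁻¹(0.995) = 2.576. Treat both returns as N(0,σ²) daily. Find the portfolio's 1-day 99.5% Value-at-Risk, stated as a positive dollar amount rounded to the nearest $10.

$6,990

σ_p² = 0.46²·0.64² + 0.54²·2.02² + 2·0.88·0.46·0.54·0.64·2.02 = 1.8417 (%²).
σ_p = √1.8417 = 1.357%.
VaR = 2.576 × 1.357% = 3.496%; on $200,000 that is $6,992.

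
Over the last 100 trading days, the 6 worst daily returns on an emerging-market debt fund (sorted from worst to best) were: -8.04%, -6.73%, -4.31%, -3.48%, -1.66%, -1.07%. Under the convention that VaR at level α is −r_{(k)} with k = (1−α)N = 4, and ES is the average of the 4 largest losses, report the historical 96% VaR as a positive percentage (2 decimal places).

3.48%

k = 4; the 4th lowest return is -3.48%, so VaR = 3.48%.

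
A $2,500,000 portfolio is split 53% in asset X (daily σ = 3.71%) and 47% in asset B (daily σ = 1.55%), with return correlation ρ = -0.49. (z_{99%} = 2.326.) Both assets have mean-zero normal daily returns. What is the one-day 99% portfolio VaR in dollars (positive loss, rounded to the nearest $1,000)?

$101,000

σ_p² = 0.53²·3.71² + 0.47²·1.55² + 2·-0.49·0.53·0.47·3.71·1.55 = 2.9932 (%²).
σ_p = √2.9932 = 1.730%.
VaR = 2.326 × 1.730% = 4.024%; on $2,500,000 that is $100,600.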